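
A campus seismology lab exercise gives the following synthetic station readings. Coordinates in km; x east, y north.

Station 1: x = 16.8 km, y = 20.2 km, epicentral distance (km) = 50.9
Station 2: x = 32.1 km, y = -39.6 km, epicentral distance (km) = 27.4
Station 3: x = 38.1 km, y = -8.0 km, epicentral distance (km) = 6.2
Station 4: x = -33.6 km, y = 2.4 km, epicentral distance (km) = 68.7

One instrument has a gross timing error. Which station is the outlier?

Solve using three stations at a time. Using Station 2, Station 3, Station 4 (subtract circle equations pairwise → linear system) gives (x, y) ≈ (33.5, -12.2).
Distances from that point to each station vs reported:
  Station 1: calculated 36.5 vs reported 50.9 → residual 14.4 km
  Station 2: calculated 27.4 vs reported 27.4 → residual 0.0 km
  Station 3: calculated 6.2 vs reported 6.2 → residual 0.0 km
  Station 4: calculated 68.7 vs reported 68.7 → residual 0.0 km
Station 2, Station 3, Station 4 are mutually consistent (residuals ≈ 0); Station 1 is off by 14.4 km.

Station 1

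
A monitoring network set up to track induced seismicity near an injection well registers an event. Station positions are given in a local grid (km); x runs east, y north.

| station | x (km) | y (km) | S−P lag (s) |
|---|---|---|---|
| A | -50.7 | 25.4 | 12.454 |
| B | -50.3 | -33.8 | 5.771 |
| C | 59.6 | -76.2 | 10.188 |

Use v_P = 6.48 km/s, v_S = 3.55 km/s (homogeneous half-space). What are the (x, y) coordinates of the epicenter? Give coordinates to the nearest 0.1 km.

(-19.9, -67.4)

Distance from S−P lag: d = Δt · v_P v_S / (v_P − v_S) = Δt · (6.48·3.55)/(6.48−3.55) ≈ 7.8512·Δt.
So d_A = 97.78, d_B = 45.31, d_C = 79.99 km.
Circle about each station: (x + 50.7)² + (y − 25.4)² = 97.78²; (x + 50.3)² + (y + 33.8)² = 45.31²; (x − 59.6)² + (y + 76.2)² = 79.99².
Subtracting the A equation from the B and C equations removes the quadratic terms:
0.8 x − 118.4 y = 7964.81
220.6 x − 203.2 y = 9305.48
Solving the 2×2 system: x ≈ -19.9, y ≈ -67.4 km.
Check against A (with the unrounded x, y): √((x + 50.7)²+(y − 25.4)²) = 97.78 ≈ 97.78 km. ✓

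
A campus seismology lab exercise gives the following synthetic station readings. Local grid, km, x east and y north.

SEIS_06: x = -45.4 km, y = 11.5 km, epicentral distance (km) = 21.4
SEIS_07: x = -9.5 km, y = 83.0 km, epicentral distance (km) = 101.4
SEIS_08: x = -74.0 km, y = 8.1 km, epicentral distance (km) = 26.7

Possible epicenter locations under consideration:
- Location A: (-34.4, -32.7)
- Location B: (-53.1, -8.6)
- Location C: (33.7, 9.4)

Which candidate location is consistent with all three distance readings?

For each candidate, compare |candidate − station| to the reported distance:
Location A: residuals SEIS_06 24.1, SEIS_07 16.9, SEIS_08 30.2 → max 30.2 km
Location B: residuals SEIS_06 0.1, SEIS_07 0.0, SEIS_08 0.1 → max 0.1 km
Location C: residuals SEIS_06 57.7, SEIS_07 16.1, SEIS_08 81.0 → max 81.0 km
Only Location B has all residuals ≈ 0.

Location B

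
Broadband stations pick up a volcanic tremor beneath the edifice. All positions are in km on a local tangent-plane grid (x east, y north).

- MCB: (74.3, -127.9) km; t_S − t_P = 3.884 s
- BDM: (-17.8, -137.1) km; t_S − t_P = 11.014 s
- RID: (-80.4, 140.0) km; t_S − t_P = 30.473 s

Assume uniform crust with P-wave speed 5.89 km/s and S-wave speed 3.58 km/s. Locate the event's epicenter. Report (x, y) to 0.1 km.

Distance from S−P lag: d = Δt · v_P v_S / (v_P − v_S) = Δt · (5.89·3.58)/(5.89−3.58) ≈ 9.1282·Δt.
So d_MCB = 35.45, d_BDM = 100.54, d_RID = 278.16 km.
Circle about each station: (x − 74.3)² + (y + 127.9)² = 35.45²; (x + 17.8)² + (y + 137.1)² = 100.54²; (x + 80.4)² + (y − 140.0)² = 278.16².
Subtracting the MCB equation from the BDM and RID equations removes the quadratic terms:
-184.2 x − 18.4 y = -11617.24
-309.4 x + 535.8 y = -71931.02
Solving the 2×2 system: x ≈ 72.3, y ≈ -92.5 km.

(72.3, -92.5)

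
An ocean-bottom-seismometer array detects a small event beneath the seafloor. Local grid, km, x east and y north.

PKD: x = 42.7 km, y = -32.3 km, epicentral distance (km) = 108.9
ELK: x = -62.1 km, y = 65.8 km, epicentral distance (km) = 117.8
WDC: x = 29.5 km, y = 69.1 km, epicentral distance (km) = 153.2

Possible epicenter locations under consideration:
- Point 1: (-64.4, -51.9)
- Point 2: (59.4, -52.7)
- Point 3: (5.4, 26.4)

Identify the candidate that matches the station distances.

For each candidate, compare |candidate − station| to the reported distance:
Point 1: residuals PKD 0.0, ELK 0.1, WDC 0.0 → max 0.1 km
Point 2: residuals PKD 82.5, ELK 51.9, WDC 27.8 → max 82.5 km
Point 3: residuals PKD 39.4, ELK 39.6, WDC 104.2 → max 104.2 km
Only Point 1 has all residuals ≈ 0.

Point 1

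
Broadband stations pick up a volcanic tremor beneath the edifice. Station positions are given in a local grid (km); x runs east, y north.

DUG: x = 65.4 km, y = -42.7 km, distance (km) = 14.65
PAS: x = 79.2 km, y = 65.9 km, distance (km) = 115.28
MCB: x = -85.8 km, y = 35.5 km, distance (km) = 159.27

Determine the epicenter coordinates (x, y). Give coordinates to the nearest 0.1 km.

Circle about each station: (x − 65.4)² + (y + 42.7)² = 14.65²; (x − 79.2)² + (y − 65.9)² = 115.28²; (x + 85.8)² + (y − 35.5)² = 159.27².
Subtracting the DUG equation from the PAS and MCB equations removes the quadratic terms:
27.6 x + 217.2 y = -8559.86
-302.4 x + 156.4 y = -22630.87
Solving the 2×2 system: x ≈ 51.1, y ≈ -45.9 km.

x ≈ 51.1 km, y ≈ -45.9 km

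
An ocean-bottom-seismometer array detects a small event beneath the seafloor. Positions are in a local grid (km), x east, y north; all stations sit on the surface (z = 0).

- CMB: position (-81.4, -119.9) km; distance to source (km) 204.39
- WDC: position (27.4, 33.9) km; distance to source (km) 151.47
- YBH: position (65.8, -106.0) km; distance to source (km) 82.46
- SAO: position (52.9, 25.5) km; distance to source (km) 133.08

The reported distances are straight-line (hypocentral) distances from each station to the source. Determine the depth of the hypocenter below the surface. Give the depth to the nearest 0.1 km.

Each station gives a sphere (x−x_i)² + (y−y_i)² + z² = d_i² (stations at z=0).
Subtracting the CMB sphere from WDC and YBH: z² cancels, leaving linear equations in x and y:
217.6 x + 307.6 y = -269.89
294.4 x + 27.8 y = 29539.29
Solving: x ≈ 107.608, y ≈ -77.001 km (keep extra digits for the depth step; rounded: 107.6, -77.0).
Then from the CMB sphere: z² = 204.39² − (x + 81.4)² − (y + 119.9)² with x = 107.608, y = -77.001, so z ≈ 64.892 ≈ 64.9 km.
Check against SAO (with the unrounded solution): distance 133.08 ≈ 133.08 km. ✓

z ≈ 64.9 km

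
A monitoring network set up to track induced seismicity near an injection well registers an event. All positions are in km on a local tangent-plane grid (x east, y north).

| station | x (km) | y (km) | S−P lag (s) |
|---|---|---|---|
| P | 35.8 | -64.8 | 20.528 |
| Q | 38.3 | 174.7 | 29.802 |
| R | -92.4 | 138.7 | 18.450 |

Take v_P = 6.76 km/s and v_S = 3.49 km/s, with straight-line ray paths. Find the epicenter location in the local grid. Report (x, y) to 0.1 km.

-94.5 km east, 5.6 km north

Distance from S−P lag: d = Δt · v_P v_S / (v_P − v_S) = Δt · (6.76·3.49)/(6.76−3.49) ≈ 7.2148·Δt.
So d_P = 148.11, d_Q = 215.02, d_R = 133.11 km.
Circle about each station: (x − 35.8)² + (y + 64.8)² = 148.11²; (x − 38.3)² + (y − 174.7)² = 215.02²; (x + 92.4)² + (y − 138.7)² = 133.11².
Subtracting pairs of circle equations eliminates x²+y² and gives linear equations (the radical axes):
5.0 x + 479.0 y = 2209.27
-256.4 x + 407.0 y = 26513.07
Solving the 2×2 system: x ≈ -94.5, y ≈ 5.6 km.
Check against P (with the unrounded x, y): √((x − 35.8)²+(y + 64.8)²) = 148.12 ≈ 148.11 km. ✓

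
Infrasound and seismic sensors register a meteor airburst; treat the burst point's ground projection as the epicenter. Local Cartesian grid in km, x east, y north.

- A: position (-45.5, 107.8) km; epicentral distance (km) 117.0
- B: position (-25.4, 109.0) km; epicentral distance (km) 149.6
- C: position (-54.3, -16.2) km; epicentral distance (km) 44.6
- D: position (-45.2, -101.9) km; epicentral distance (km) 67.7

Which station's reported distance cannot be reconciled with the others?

A

Solve using three stations at a time. Using B, C, D (subtract circle equations pairwise → linear system) gives (x, y) ≈ (-16.6, -40.4).
Distances from that point to each station vs reported:
  A: calculated 151.0 vs reported 117.0 → residual 34.0 km
  B: calculated 149.7 vs reported 149.6 → residual 0.1 km
  C: calculated 44.8 vs reported 44.6 → residual 0.2 km
  D: calculated 67.8 vs reported 67.7 → residual 0.1 km
B, C, D are mutually consistent (residuals ≈ 0); A is off by 34.0 km.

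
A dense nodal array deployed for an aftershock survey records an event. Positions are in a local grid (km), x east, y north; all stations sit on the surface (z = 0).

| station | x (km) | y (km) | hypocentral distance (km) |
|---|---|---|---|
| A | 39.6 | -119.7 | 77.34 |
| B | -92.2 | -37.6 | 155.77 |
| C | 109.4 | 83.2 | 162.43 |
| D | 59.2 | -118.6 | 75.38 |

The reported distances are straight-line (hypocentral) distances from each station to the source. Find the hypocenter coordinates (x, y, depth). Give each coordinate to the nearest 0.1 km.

Each station gives a sphere (x−x_i)² + (y−y_i)² + z² = d_i² (stations at z=0).
Subtracting the A sphere from B and C: z² cancels, leaving linear equations in x and y:
-263.6 x + 164.2 y = -24264.47
139.6 x + 405.8 y = -17407.68
Solving: x ≈ 53.800, y ≈ -61.405 km (keep extra digits for the depth step; rounded: 53.8, -61.4).
Then from the A sphere: z² = 77.34² − (x − 39.6)² − (y + 119.7)² with x = 53.800, y = -61.405, so z ≈ 48.801 ≈ 48.8 km.
Check against D (with the unrounded solution): distance 75.38 ≈ 75.38 km. ✓

x ≈ 53.8 km, y ≈ -61.4 km, depth ≈ 48.8 km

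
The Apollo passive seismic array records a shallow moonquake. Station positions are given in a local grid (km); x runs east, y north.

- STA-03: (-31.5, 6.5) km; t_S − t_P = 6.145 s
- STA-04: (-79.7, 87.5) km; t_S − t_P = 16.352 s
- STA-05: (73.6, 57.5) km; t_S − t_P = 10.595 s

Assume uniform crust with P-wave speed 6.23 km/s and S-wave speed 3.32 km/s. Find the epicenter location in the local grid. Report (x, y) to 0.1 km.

11.3 km east, 15.2 km north

Distance from S−P lag: d = Δt · v_P v_S / (v_P − v_S) = Δt · (6.23·3.32)/(6.23−3.32) ≈ 7.1078·Δt.
So d_STA-03 = 43.68, d_STA-04 = 116.23, d_STA-05 = 75.31 km.
Circle about each station: (x + 31.5)² + (y − 6.5)² = 43.68²; (x + 79.7)² + (y − 87.5)² = 116.23²; (x − 73.6)² + (y − 57.5)² = 75.31².
Subtracting the STA-03 equation from the STA-04 and STA-05 equations removes the quadratic terms:
-96.4 x + 162.0 y = 1372.37
210.2 x + 102.0 y = 3925.06
Solving the 2×2 system: x ≈ 11.3, y ≈ 15.2 km.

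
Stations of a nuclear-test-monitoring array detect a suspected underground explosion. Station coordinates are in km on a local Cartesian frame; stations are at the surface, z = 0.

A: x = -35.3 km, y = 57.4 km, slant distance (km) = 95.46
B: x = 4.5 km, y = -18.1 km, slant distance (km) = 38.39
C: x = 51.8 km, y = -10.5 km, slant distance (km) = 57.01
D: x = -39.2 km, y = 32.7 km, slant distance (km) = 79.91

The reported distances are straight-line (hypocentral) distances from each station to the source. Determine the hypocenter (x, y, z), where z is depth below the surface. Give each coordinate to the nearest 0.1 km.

x ≈ 9.9 km, y ≈ -17.6 km, depth ≈ 38.0 km

Each station gives a sphere (x−x_i)² + (y−y_i)² + z² = d_i² (stations at z=0).
Subtracting the A sphere from B and C: z² cancels, leaving linear equations in x and y:
79.6 x − 151.0 y = 3445.83
174.2 x − 135.8 y = 4115.11
Solving: x ≈ 9.903, y ≈ -17.600 km (keep extra digits for the depth step; rounded: 9.9, -17.6).
Then from the A sphere: z² = 95.46² − (x + 35.3)² − (y − 57.4)² with x = 9.903, y = -17.600, so z ≈ 38.004 ≈ 38.0 km.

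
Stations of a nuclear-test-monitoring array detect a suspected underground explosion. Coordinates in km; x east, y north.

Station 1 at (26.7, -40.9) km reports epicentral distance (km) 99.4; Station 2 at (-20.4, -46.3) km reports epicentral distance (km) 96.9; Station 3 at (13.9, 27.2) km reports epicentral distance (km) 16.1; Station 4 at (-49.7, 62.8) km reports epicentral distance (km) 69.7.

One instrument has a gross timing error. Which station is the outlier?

Solve using three stations at a time. Using Station 2, Station 3, Station 4 (subtract circle equations pairwise → linear system) gives (x, y) ≈ (17.2, 43.0).
Distances from that point to each station vs reported:
  Station 1: calculated 84.5 vs reported 99.4 → residual 14.9 km
  Station 2: calculated 96.9 vs reported 96.9 → residual 0.0 km
  Station 3: calculated 16.2 vs reported 16.1 → residual 0.1 km
  Station 4: calculated 69.7 vs reported 69.7 → residual 0.0 km
Station 2, Station 3, Station 4 are mutually consistent (residuals ≈ 0); Station 1 is off by 14.9 km.

Station 1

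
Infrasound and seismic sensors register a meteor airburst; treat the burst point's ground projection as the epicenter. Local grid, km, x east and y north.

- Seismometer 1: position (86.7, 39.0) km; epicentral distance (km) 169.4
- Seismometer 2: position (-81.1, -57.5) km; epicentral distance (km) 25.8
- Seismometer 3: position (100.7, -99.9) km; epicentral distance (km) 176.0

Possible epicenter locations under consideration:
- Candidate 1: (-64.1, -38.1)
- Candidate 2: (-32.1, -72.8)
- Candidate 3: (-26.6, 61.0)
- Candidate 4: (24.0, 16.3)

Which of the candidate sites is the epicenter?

Candidate 1

For each candidate, compare |candidate − station| to the reported distance:
Candidate 1: residuals Seismometer 1 0.0, Seismometer 2 0.0, Seismometer 3 0.0 → max 0.0 km
Candidate 2: residuals Seismometer 1 6.3, Seismometer 2 25.5, Seismometer 3 40.5 → max 40.5 km
Candidate 3: residuals Seismometer 1 54.0, Seismometer 2 104.6, Seismometer 3 29.2 → max 104.6 km
Candidate 4: residuals Seismometer 1 102.7, Seismometer 2 102.6, Seismometer 3 36.8 → max 102.7 km
Only Candidate 1 has all residuals ≈ 0.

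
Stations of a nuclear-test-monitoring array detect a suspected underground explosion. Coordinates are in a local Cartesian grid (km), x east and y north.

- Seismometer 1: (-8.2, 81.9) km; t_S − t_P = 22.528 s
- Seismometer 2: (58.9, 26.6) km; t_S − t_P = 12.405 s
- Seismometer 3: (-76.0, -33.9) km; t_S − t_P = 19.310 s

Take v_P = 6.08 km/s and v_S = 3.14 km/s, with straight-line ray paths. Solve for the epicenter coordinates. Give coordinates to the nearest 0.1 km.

(47.9, -53.2)

Distance from S−P lag: d = Δt · v_P v_S / (v_P − v_S) = Δt · (6.08·3.14)/(6.08−3.14) ≈ 6.4936·Δt.
So d_Seismometer 1 = 146.29, d_Seismometer 2 = 80.55, d_Seismometer 3 = 125.39 km.
Circle about each station: (x + 8.2)² + (y − 81.9)² = 146.29²; (x − 58.9)² + (y − 26.6)² = 80.55²; (x + 76.0)² + (y + 33.9)² = 125.39².
Subtracting the Seismometer 1 equation from the Seismometer 2 and Seismometer 3 equations removes the quadratic terms:
134.2 x − 110.6 y = 12314.38
-135.6 x − 231.6 y = 5828.47
Solving the 2×2 system: x ≈ 47.9, y ≈ -53.2 km.
Check against Seismometer 1 (with the unrounded x, y): √((x + 8.2)²+(y − 81.9)²) = 146.30 ≈ 146.29 km. ✓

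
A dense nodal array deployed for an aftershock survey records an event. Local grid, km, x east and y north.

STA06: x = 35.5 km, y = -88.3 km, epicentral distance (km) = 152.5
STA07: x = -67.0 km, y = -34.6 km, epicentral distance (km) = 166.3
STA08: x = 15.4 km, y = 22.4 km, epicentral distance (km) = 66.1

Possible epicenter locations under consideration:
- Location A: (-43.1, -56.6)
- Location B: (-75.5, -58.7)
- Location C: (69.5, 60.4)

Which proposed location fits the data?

Location C

For each candidate, compare |candidate − station| to the reported distance:
Location A: residuals STA06 67.7, STA07 133.8, STA08 32.2 → max 133.8 km
Location B: residuals STA06 37.6, STA07 140.7, STA08 55.7 → max 140.7 km
Location C: residuals STA06 0.0, STA07 0.0, STA08 0.0 → max 0.0 km
Only Location C has all residuals ≈ 0.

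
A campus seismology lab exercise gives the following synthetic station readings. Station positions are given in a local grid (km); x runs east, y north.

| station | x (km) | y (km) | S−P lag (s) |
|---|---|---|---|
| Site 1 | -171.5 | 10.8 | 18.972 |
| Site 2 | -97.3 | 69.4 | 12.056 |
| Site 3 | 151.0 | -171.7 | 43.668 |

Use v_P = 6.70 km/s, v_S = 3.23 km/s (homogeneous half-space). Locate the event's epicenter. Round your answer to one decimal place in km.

Distance from S−P lag: d = Δt · v_P v_S / (v_P − v_S) = Δt · (6.70·3.23)/(6.70−3.23) ≈ 6.2366·Δt.
So d_Site 1 = 118.32, d_Site 2 = 75.19, d_Site 3 = 272.34 km.
Circle about each station: (x + 171.5)² + (y − 10.8)² = 118.32²; (x + 97.3)² + (y − 69.4)² = 75.19²; (x − 151.0)² + (y + 171.7)² = 272.34².
Subtracting pairs of circle equations eliminates x²+y² and gives linear equations (the radical axes):
148.4 x + 117.2 y = -6899.15
645.0 x − 365.0 y = -37416.45
Solving the 2×2 system: x ≈ -53.2, y ≈ 8.5 km.
Check against Site 1 (with the unrounded x, y): √((x + 171.5)²+(y − 10.8)²) = 118.32 ≈ 118.32 km. ✓

(-53.2, 8.5)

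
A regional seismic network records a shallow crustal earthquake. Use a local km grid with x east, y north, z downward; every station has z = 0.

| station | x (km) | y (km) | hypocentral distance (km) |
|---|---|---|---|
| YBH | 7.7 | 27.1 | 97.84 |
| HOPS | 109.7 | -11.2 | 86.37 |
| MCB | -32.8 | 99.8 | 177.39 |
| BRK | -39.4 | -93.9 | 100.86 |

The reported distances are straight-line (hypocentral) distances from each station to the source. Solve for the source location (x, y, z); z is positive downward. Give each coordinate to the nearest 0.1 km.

x ≈ 45.5 km, y ≈ -54.8 km, depth ≈ 37.9 km

Each station gives a sphere (x−x_i)² + (y−y_i)² + z² = d_i² (stations at z=0).
Subtracting the YBH sphere from HOPS and MCB: z² cancels, leaving linear equations in x and y:
204.0 x − 76.6 y = 13478.72
-81.0 x + 145.4 y = -11652.37
Solving: x ≈ 45.497, y ≈ -54.794 km (keep extra digits for the depth step; rounded: 45.5, -54.8).
Then from the YBH sphere: z² = 97.84² − (x − 7.7)² − (y − 27.1)² with x = 45.497, y = -54.794, so z ≈ 37.913 ≈ 37.9 km.
Check against BRK (with the unrounded solution): distance 100.87 ≈ 100.86 km. ✓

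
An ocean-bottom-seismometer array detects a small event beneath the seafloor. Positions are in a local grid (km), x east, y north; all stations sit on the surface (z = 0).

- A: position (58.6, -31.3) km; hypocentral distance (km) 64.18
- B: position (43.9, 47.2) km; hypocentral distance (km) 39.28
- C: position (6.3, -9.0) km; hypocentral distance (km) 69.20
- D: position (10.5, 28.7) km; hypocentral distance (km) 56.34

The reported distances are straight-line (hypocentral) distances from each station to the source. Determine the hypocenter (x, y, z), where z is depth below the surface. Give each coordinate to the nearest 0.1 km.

Each station gives a sphere (x−x_i)² + (y−y_i)² + z² = d_i² (stations at z=0).
Subtracting the A sphere from B and C: z² cancels, leaving linear equations in x and y:
-29.4 x + 157.0 y = 2317.55
-104.6 x + 44.6 y = -4962.53
Solving: x ≈ 58.400, y ≈ 25.698 km (keep extra digits for the depth step; rounded: 58.4, 25.7).
Then from the A sphere: z² = 64.18² − (x − 58.6)² − (y + 31.3)² with x = 58.400, y = 25.698, so z ≈ 29.500 ≈ 29.5 km.

x ≈ 58.4 km, y ≈ 25.7 km, depth ≈ 29.5 km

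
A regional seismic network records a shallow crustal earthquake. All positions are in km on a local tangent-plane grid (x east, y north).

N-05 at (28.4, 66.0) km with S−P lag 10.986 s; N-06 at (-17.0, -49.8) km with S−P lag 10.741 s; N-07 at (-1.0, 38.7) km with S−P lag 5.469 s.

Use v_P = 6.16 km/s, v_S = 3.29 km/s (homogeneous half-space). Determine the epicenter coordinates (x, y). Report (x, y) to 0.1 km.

x ≈ -36.5 km, y ≈ 23.5 km

Distance from S−P lag: d = Δt · v_P v_S / (v_P − v_S) = Δt · (6.16·3.29)/(6.16−3.29) ≈ 7.0615·Δt.
So d_N-05 = 77.58, d_N-06 = 75.85, d_N-07 = 38.62 km.
Circle about each station: (x − 28.4)² + (y − 66.0)² = 77.58²; (x + 17.0)² + (y + 49.8)² = 75.85²; (x + 1.0)² + (y − 38.7)² = 38.62².
Subtracting the N-05 equation from the N-06 and N-07 equations removes the quadratic terms:
-90.8 x − 231.6 y = -2128.09
-58.8 x − 54.6 y = 863.28
Solving the 2×2 system: x ≈ -36.5, y ≈ 23.5 km.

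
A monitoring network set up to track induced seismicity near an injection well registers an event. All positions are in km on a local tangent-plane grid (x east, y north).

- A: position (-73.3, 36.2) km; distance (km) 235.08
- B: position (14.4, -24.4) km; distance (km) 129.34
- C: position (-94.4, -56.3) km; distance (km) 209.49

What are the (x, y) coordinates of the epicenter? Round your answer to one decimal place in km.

106.7 km east, -115.0 km north

Circle about each station: (x + 73.3)² + (y − 36.2)² = 235.08²; (x − 14.4)² + (y + 24.4)² = 129.34²; (x + 94.4)² + (y + 56.3)² = 209.49².
Subtracting the A equation from the B and C equations removes the quadratic terms:
175.4 x − 121.2 y = 32653.16
-42.2 x − 185.0 y = 16774.27
Solving the 2×2 system: x ≈ 106.7, y ≈ -115.0 km.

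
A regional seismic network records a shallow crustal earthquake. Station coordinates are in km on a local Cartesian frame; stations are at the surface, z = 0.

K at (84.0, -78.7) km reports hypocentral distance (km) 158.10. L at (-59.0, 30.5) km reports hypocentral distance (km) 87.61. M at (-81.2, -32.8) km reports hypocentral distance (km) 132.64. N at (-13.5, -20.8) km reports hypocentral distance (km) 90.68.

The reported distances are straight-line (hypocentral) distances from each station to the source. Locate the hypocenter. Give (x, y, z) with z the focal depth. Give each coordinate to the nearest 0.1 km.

Each station gives a sphere (x−x_i)² + (y−y_i)² + z² = d_i² (stations at z=0).
Subtracting the K sphere from L and M: z² cancels, leaving linear equations in x and y:
-286.0 x + 218.4 y = 8481.66
-330.4 x + 91.8 y = 1821.83
Solving: x ≈ 8.294, y ≈ 49.697 km (keep extra digits for the depth step; rounded: 8.3, 49.7).
Then from the K sphere: z² = 158.10² − (x − 84.0)² − (y + 78.7)² with x = 8.294, y = 49.697, so z ≈ 52.711 ≈ 52.7 km.

(8.3, 49.7, 52.7)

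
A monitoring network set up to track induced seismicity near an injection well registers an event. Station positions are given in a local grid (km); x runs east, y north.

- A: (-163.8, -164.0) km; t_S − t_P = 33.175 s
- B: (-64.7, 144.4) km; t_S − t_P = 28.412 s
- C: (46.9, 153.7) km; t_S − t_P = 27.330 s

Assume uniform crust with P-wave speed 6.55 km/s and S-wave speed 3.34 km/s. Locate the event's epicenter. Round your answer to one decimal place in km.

x ≈ 18.6 km, y ≈ -30.4 km

Distance from S−P lag: d = Δt · v_P v_S / (v_P − v_S) = Δt · (6.55·3.34)/(6.55−3.34) ≈ 6.8153·Δt.
So d_A = 226.10, d_B = 193.64, d_C = 186.26 km.
Circle about each station: (x + 163.8)² + (y + 164.0)² = 226.10²; (x + 64.7)² + (y − 144.4)² = 193.64²; (x − 46.9)² + (y − 153.7)² = 186.26².
Subtracting the A equation from the B and C equations removes the quadratic terms:
198.2 x + 616.8 y = -15064.23
421.4 x + 635.4 y = -11474.72
Solving the 2×2 system: x ≈ 18.6, y ≈ -30.4 km.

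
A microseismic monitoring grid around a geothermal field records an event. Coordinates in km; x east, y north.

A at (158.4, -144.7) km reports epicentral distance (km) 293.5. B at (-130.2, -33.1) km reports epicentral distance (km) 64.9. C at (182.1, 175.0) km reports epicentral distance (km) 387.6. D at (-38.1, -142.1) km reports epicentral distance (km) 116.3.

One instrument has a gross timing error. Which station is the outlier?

B

Solve using three stations at a time. Using A, C, D (subtract circle equations pairwise → linear system) gives (x, y) ≈ (-123.6, -63.3).
Distances from that point to each station vs reported:
  A: calculated 293.5 vs reported 293.5 → residual 0.0 km
  B: calculated 30.9 vs reported 64.9 → residual 34.0 km
  C: calculated 387.6 vs reported 387.6 → residual 0.0 km
  D: calculated 116.2 vs reported 116.3 → residual 0.1 km
A, C, D are mutually consistent (residuals ≈ 0); B is off by 34.0 km.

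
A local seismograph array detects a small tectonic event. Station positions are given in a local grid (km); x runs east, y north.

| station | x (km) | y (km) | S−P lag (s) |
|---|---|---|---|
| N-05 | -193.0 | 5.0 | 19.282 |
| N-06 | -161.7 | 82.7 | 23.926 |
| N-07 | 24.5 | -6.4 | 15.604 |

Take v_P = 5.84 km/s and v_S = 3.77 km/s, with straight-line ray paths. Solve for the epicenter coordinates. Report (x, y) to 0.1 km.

(-58.7, -150.0)

Distance from S−P lag: d = Δt · v_P v_S / (v_P − v_S) = Δt · (5.84·3.77)/(5.84−3.77) ≈ 10.6361·Δt.
So d_N-05 = 205.09, d_N-06 = 254.48, d_N-07 = 165.97 km.
Circle about each station: (x + 193.0)² + (y − 5.0)² = 205.09²; (x + 161.7)² + (y − 82.7)² = 254.48²; (x − 24.5)² + (y + 6.4)² = 165.97².
Subtracting pairs of circle equations eliminates x²+y² and gives linear equations (the radical axes):
62.6 x + 155.4 y = -26985.98
435.0 x − 22.8 y = -22116.92
Solving the 2×2 system: x ≈ -58.7, y ≈ -150.0 km.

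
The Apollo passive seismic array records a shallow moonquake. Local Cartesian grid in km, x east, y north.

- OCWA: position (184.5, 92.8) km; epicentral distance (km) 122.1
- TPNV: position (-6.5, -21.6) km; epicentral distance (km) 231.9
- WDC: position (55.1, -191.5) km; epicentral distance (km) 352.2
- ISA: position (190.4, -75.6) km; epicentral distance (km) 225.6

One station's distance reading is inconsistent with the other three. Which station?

OCWA

Solve using three stations at a time. Using TPNV, WDC, ISA (subtract circle equations pairwise → linear system) gives (x, y) ≈ (152.9, 146.9).
Distances from that point to each station vs reported:
  OCWA: calculated 62.6 vs reported 122.1 → residual 59.5 km
  TPNV: calculated 231.9 vs reported 231.9 → residual 0.0 km
  WDC: calculated 352.2 vs reported 352.2 → residual 0.0 km
  ISA: calculated 225.6 vs reported 225.6 → residual 0.0 km
TPNV, WDC, ISA are mutually consistent (residuals ≈ 0); OCWA is off by 59.5 km.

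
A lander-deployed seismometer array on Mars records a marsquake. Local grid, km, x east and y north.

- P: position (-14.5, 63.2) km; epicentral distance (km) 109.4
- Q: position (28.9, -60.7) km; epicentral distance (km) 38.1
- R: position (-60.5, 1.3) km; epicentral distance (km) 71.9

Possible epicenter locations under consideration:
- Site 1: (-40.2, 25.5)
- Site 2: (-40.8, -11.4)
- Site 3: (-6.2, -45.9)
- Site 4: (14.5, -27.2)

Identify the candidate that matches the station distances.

For each candidate, compare |candidate − station| to the reported distance:
Site 1: residuals P 63.8, Q 72.4, R 40.3 → max 72.4 km
Site 2: residuals P 30.3, Q 47.3, R 48.5 → max 48.5 km
Site 3: residuals P 0.0, Q 0.0, R 0.0 → max 0.0 km
Site 4: residuals P 14.5, Q 1.6, R 8.3 → max 14.5 km
Only Site 3 has all residuals ≈ 0.

Site 3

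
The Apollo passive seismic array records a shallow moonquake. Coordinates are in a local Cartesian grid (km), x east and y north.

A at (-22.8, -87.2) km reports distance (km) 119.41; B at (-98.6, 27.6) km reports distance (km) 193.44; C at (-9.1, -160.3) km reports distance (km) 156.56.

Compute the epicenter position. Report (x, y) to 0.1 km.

Circle about each station: (x + 22.8)² + (y + 87.2)² = 119.41²; (x + 98.6)² + (y − 27.6)² = 193.44²; (x + 9.1)² + (y + 160.3)² = 156.56².
Subtracting pairs of circle equations eliminates x²+y² and gives linear equations (the radical axes):
-151.6 x + 229.6 y = -20800.25
27.4 x − 146.2 y = 7402.93
Solving the 2×2 system: x ≈ 84.5, y ≈ -34.8 km.

(84.5, -34.8)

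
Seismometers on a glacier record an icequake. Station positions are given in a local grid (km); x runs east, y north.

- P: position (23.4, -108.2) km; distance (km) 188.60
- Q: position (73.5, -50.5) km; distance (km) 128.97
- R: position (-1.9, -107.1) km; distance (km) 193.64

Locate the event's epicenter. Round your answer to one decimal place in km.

Circle about each station: (x − 23.4)² + (y + 108.2)² = 188.60²; (x − 73.5)² + (y + 50.5)² = 128.97²; (x + 1.9)² + (y + 107.1)² = 193.64².
Subtracting the P equation from the Q and R equations removes the quadratic terms:
100.2 x + 115.4 y = 14634.40
-50.6 x + 2.2 y = -2707.27
Solving the 2×2 system: x ≈ 56.9, y ≈ 77.4 km.

56.9 km east, 77.4 km north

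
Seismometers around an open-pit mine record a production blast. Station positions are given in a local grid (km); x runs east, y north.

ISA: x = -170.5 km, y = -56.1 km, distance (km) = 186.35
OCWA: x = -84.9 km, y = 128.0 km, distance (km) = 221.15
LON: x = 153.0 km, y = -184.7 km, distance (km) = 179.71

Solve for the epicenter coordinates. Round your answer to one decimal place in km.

Circle about each station: (x + 170.5)² + (y + 56.1)² = 186.35²; (x + 84.9)² + (y − 128.0)² = 221.15²; (x − 153.0)² + (y + 184.7)² = 179.71².
Subtracting the ISA equation from the OCWA and LON equations removes the quadratic terms:
171.2 x + 368.2 y = -22806.45
647.0 x − 257.2 y = 27736.27
Solving the 2×2 system: x ≈ 15.4, y ≈ -69.1 km.

x ≈ 15.4 km, y ≈ -69.1 km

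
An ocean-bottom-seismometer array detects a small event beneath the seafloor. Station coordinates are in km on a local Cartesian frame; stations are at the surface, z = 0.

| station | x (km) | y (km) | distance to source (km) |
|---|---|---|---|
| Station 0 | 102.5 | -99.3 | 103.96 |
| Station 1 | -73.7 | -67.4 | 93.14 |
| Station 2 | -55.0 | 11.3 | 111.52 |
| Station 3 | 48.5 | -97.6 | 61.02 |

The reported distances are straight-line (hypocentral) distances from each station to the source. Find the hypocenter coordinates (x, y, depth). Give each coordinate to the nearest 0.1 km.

x ≈ 10.8 km, y ≈ -69.8 km, depth ≈ 39.1 km

Each station gives a sphere (x−x_i)² + (y−y_i)² + z² = d_i² (stations at z=0).
Subtracting the Station 0 sphere from Station 1 and Station 2: z² cancels, leaving linear equations in x and y:
-352.4 x + 63.8 y = -8259.67
-315.0 x + 221.2 y = -18843.08
Solving: x ≈ 10.800, y ≈ -69.805 km (keep extra digits for the depth step; rounded: 10.8, -69.8).
Then from the Station 0 sphere: z² = 103.96² − (x − 102.5)² − (y + 99.3)² with x = 10.800, y = -69.805, so z ≈ 39.100 ≈ 39.1 km.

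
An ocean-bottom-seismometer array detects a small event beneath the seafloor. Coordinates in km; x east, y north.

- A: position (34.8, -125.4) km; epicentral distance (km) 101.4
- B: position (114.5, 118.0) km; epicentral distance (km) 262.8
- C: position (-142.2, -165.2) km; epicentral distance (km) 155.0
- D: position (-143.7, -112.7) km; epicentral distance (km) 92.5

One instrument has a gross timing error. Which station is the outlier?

C

Solve using three stations at a time. Using A, B, D (subtract circle equations pairwise → linear system) gives (x, y) ≈ (-56.6, -81.5).
Distances from that point to each station vs reported:
  A: calculated 101.4 vs reported 101.4 → residual 0.0 km
  B: calculated 262.8 vs reported 262.8 → residual 0.0 km
  C: calculated 119.7 vs reported 155.0 → residual 35.3 km
  D: calculated 92.5 vs reported 92.5 → residual 0.0 km
A, B, D are mutually consistent (residuals ≈ 0); C is off by 35.3 km.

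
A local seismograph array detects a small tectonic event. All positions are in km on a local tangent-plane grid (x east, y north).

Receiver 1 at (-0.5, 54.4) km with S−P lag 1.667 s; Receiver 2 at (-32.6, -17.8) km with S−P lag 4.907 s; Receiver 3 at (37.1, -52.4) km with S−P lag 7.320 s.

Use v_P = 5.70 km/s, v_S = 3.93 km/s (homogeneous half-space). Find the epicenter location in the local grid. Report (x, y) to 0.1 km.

x ≈ 2.4 km, y ≈ 33.5 km

Distance from S−P lag: d = Δt · v_P v_S / (v_P − v_S) = Δt · (5.70·3.93)/(5.70−3.93) ≈ 12.6559·Δt.
So d_Receiver 1 = 21.10, d_Receiver 2 = 62.10, d_Receiver 3 = 92.64 km.
Circle about each station: (x + 0.5)² + (y − 54.4)² = 21.10²; (x + 32.6)² + (y + 17.8)² = 62.10²; (x − 37.1)² + (y + 52.4)² = 92.64².
Subtracting pairs of circle equations eliminates x²+y² and gives linear equations (the radical axes):
-64.2 x − 144.4 y = -4991.21
75.2 x − 213.6 y = -6974.40
Solving the 2×2 system: x ≈ 2.4, y ≈ 33.5 km.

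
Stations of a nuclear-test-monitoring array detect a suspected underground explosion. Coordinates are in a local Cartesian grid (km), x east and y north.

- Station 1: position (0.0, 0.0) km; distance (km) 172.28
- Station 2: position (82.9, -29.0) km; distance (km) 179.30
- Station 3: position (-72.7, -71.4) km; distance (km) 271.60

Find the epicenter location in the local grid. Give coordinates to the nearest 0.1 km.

Circle about each station: x² + y² = 172.28²; (x − 82.9)² + (y + 29.0)² = 179.30²; (x + 72.7)² + (y + 71.4)² = 271.60².
Subtracting pairs of circle equations eliminates x²+y² and gives linear equations (the radical axes):
165.8 x − 58.0 y = 5245.32
-145.4 x − 142.8 y = -33702.91
Solving the 2×2 system: x ≈ 84.2, y ≈ 150.3 km.

(84.2, 150.3)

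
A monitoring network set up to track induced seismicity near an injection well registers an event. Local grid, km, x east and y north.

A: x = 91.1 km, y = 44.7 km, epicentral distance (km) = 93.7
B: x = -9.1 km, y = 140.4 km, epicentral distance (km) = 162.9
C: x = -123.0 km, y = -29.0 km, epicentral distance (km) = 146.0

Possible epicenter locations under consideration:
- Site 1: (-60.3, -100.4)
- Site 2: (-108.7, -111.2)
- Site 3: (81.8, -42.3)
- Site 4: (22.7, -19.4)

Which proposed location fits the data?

For each candidate, compare |candidate − station| to the reported distance:
Site 1: residuals A 116.0, B 83.3, C 51.0 → max 116.0 km
Site 2: residuals A 159.7, B 107.7, C 62.6 → max 159.7 km
Site 3: residuals A 6.2, B 41.2, C 59.2 → max 59.2 km
Site 4: residuals A 0.0, B 0.0, C 0.0 → max 0.0 km
Only Site 4 has all residuals ≈ 0.

Site 4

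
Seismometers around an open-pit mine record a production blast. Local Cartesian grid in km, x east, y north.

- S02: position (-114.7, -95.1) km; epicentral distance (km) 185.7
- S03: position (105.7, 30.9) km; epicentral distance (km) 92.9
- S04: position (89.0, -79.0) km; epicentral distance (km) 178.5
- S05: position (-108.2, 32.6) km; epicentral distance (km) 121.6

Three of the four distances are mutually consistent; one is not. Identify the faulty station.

Solve using three stations at a time. Using S02, S03, S05 (subtract circle equations pairwise → linear system) gives (x, y) ≈ (13.2, 39.5).
Distances from that point to each station vs reported:
  S02: calculated 185.7 vs reported 185.7 → residual 0.0 km
  S03: calculated 92.9 vs reported 92.9 → residual 0.0 km
  S04: calculated 140.7 vs reported 178.5 → residual 37.8 km
  S05: calculated 121.6 vs reported 121.6 → residual 0.0 km
S02, S03, S05 are mutually consistent (residuals ≈ 0); S04 is off by 37.8 km.

S04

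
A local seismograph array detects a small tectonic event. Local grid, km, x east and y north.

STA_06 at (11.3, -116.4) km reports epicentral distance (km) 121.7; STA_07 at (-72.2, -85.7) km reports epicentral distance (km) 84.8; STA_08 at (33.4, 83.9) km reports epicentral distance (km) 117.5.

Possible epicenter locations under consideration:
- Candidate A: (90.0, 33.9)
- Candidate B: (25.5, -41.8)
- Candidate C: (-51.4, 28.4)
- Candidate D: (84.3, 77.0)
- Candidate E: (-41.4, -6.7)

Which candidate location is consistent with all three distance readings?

Candidate E

For each candidate, compare |candidate − station| to the reported distance:
Candidate A: residuals STA_06 48.0, STA_07 116.7, STA_08 42.0 → max 116.7 km
Candidate B: residuals STA_06 45.8, STA_07 22.3, STA_08 8.4 → max 45.8 km
Candidate C: residuals STA_06 36.1, STA_07 31.2, STA_08 16.2 → max 36.1 km
Candidate D: residuals STA_06 85.0, STA_07 141.0, STA_08 66.1 → max 141.0 km
Candidate E: residuals STA_06 0.0, STA_07 0.0, STA_08 0.0 → max 0.0 km
Only Candidate E has all residuals ≈ 0.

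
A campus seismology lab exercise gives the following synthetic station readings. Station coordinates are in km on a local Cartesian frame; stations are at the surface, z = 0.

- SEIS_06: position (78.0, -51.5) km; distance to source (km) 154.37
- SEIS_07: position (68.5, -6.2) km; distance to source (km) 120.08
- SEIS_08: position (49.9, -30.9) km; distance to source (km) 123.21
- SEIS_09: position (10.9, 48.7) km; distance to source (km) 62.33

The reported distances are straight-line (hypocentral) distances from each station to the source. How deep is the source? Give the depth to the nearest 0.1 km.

depth ≈ 54.3 km

Each station gives a sphere (x−x_i)² + (y−y_i)² + z² = d_i² (stations at z=0).
Subtracting the SEIS_06 sphere from SEIS_07 and SEIS_08: z² cancels, leaving linear equations in x and y:
-19.0 x + 90.6 y = 5405.33
-56.2 x + 41.2 y = 3357.96
Solving: x ≈ -18.922, y ≈ 55.693 km (keep extra digits for the depth step; rounded: -18.9, 55.7).
Then from the SEIS_06 sphere: z² = 154.37² − (x − 78.0)² − (y + 51.5)² with x = -18.922, y = 55.693, so z ≈ 54.276 ≈ 54.3 km.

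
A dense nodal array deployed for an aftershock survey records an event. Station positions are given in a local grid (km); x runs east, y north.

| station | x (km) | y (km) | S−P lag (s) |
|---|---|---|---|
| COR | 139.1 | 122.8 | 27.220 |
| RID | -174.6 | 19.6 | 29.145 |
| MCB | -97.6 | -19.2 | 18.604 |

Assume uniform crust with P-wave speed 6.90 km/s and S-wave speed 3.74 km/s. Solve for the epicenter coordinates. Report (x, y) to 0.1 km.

Distance from S−P lag: d = Δt · v_P v_S / (v_P − v_S) = Δt · (6.90·3.74)/(6.90−3.74) ≈ 8.1665·Δt.
So d_COR = 222.29, d_RID = 238.01, d_MCB = 151.93 km.
Circle about each station: (x − 139.1)² + (y − 122.8)² = 222.29²; (x + 174.6)² + (y − 19.6)² = 238.01²; (x + 97.6)² + (y + 19.2)² = 151.93².
Subtracting the COR equation from the RID and MCB equations removes the quadratic terms:
-627.4 x − 206.4 y = -10795.25
-473.4 x − 284.0 y = 1795.87
Solving the 2×2 system: x ≈ 42.7, y ≈ -77.5 km.

x ≈ 42.7 km, y ≈ -77.5 km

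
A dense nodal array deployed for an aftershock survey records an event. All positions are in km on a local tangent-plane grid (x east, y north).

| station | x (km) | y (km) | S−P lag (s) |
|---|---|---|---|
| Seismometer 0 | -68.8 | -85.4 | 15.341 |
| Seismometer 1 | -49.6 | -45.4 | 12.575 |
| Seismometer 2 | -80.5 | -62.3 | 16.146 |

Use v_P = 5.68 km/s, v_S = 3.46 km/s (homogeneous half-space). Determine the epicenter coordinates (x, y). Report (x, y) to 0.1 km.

(61.7, -47.8)

Distance from S−P lag: d = Δt · v_P v_S / (v_P − v_S) = Δt · (5.68·3.46)/(5.68−3.46) ≈ 8.8526·Δt.
So d_Seismometer 0 = 135.81, d_Seismometer 1 = 111.32, d_Seismometer 2 = 142.93 km.
Circle about each station: (x + 68.8)² + (y + 85.4)² = 135.81²; (x + 49.6)² + (y + 45.4)² = 111.32²; (x + 80.5)² + (y + 62.3)² = 142.93².
Subtracting the Seismometer 0 equation from the Seismometer 1 and Seismometer 2 equations removes the quadratic terms:
38.4 x + 80.0 y = -1453.07
-23.4 x + 46.2 y = -3649.69
Solving the 2×2 system: x ≈ 61.7, y ≈ -47.8 km.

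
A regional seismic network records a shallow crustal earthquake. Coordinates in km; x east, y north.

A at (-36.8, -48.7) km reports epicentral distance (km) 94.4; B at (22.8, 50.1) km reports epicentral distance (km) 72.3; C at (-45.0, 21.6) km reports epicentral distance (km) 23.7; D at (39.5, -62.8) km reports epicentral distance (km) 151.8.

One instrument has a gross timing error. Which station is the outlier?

Solve using three stations at a time. Using A, B, C (subtract circle equations pairwise → linear system) gives (x, y) ≈ (-49.3, 44.9).
Distances from that point to each station vs reported:
  A: calculated 94.4 vs reported 94.4 → residual 0.0 km
  B: calculated 72.3 vs reported 72.3 → residual 0.0 km
  C: calculated 23.6 vs reported 23.7 → residual 0.1 km
  D: calculated 139.6 vs reported 151.8 → residual 12.2 km
A, B, C are mutually consistent (residuals ≈ 0); D is off by 12.2 km.

D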